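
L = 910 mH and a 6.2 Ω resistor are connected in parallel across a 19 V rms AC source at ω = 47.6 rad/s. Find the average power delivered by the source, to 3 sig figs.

X_L = ωL = 43.3 Ω
Parallel: admittances add. Y = 1/R + 1/(jωL)
Y = (0.161 − j0.0231) S
|Y| = 0.163 S → |Z| = 1/|Y| = 6.14 Ω, ∠Z = −∠Y = 8.15°
I = V/|Z| = 3.10 A
P = VI cos φ = 19 × 3.10 × cos(8.15°) = 58.2 W

58.2 W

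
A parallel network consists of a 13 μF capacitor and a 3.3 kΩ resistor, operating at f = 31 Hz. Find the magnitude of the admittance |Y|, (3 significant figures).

2.55 mS

ω = 2πf = 194.8 rad/s
X_C = 1/(ωC) = 395 Ω
Parallel: admittances add. Y = 1/R + jωC
Y = (0.000303 + j0.00253) S
|Y| = 0.00255 S → |Z| = 1/|Y| = 392 Ω, ∠Z = −∠Y = -83.2°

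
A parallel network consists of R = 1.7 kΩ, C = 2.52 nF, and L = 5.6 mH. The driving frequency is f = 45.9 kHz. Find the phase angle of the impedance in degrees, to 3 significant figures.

-10.4°

ω = 2πf = 288400 rad/s
X_L = ωL = 1620 Ω
X_C = 1/(ωC) = 1380 Ω
Parallel: admittances add. Y = 1/R + 1/(jωL) + jωC
Y = (0.000588 + j0.000108) S
|Y| = 0.000598 S → |Z| = 1/|Y| = 1670 Ω, ∠Z = −∠Y = -10.4°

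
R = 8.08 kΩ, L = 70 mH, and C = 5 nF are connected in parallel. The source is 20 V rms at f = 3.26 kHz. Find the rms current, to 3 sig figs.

12.2 mA

ω = 2πf = 20480 rad/s
X_L = ωL = 1430 Ω
X_C = 1/(ωC) = 9760 Ω
Parallel: admittances add. Y = 1/R + 1/(jωL) + jωC
Y = (0.000124 − j0.000595) S
|Y| = 0.000608 S → |Z| = 1/|Y| = 1650 Ω, ∠Z = −∠Y = 78.3°
I = V/|Z| = 20/1650 = 12.2 mA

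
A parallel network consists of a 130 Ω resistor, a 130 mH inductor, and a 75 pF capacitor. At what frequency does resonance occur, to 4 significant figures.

50.97 kHz

ω₀ = 1/√(LC) = 1/√(0.13 × 7.5e-11) = 320300 rad/s
f₀ = ω₀/(2π) = 50.97 kHz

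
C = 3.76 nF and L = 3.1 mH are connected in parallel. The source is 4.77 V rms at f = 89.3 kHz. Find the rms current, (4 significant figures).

7.321 mA

ω = 2πf = 561100 rad/s
X_L = ωL = 1739 Ω
X_C = 1/(ωC) = 474.0 Ω
Parallel: admittances add. Y = 1/(jωL) + jωC
Y = (0 + j0.001535) S
|Y| = 0.001535 S → |Z| = 1/|Y| = 651.6 Ω, ∠Z = −∠Y = -90.00°
I = V/|Z| = 4.77/651.6 = 7.321 mA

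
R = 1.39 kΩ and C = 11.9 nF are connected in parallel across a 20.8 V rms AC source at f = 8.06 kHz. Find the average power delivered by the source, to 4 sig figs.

ω = 2πf = 50640 rad/s
X_C = 1/(ωC) = 1659 Ω
Parallel: admittances add. Y = 1/R + jωC
Y = (0.0007194 + j0.0006026) S
|Y| = 0.0009385 S → |Z| = 1/|Y| = 1066 Ω, ∠Z = −∠Y = -39.95°
I = V/|Z| = 19.52 mA
P = VI cos φ = 20.8 × 0.01952 × cos(-39.95°) = 311.3 mW

311.3 mW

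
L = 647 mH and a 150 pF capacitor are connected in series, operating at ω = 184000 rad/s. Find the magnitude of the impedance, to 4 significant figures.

X_L = ωL = 119000 Ω
X_C = 1/(ωC) = 36230 Ω
Net reactance X = X_L − X_C = 82820 Ω
Z = j82820 Ω
|Z| = √(0² + 82820²) = 82820 Ω

82820 Ω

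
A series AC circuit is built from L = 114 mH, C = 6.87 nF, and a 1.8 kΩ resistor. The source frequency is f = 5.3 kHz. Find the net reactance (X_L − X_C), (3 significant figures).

-575 Ω

ω = 2πf = 33300 rad/s
X_L = ωL = 3800 Ω
X_C = 1/(ωC) = 4370 Ω
X = 3800 − 4370 = -575 Ω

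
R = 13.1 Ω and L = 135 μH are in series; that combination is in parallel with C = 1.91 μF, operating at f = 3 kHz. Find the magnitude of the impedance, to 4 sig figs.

ω = 2πf = 18850 rad/s
X_L = ωL = 2.545 Ω
X_C = 1/(ωC) = 27.78 Ω
Branch 1 (R+jX_L): Z₁ = 13.10 + j2.545 Ω, |Z₁| = 13.34 Ω
Branch 2 (−jX_C): Z₂ = −j27.78 Ω
Parallel: Z = Z₁Z₂/(Z₁+Z₂), |Z| = 13.04 Ω, ∠Z = -16.45°

13.04 Ω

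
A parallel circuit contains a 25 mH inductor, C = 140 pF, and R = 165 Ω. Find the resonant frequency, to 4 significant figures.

ω₀ = 1/√(LC) = 1/√(0.025 × 1.4e-10) = 534500 rad/s
f₀ = ω₀/(2π) = 85.07 kHz

85.07 kHz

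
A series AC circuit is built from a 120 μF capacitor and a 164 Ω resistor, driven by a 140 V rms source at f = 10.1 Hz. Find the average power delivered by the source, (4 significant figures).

72.82 W

ω = 2πf = 63.46 rad/s
X_C = 1/(ωC) = 131.3 Ω
Z = 164.0 − j131.3 Ω
|Z| = √(164.0² + 131.3²) = 210.1 Ω
∠Z = arctan(-131.3/164.0) = -38.68°
I = V/|Z| = 666.4 mA
P = VI cos φ = 140 × 0.6664 × cos(-38.68°) = 72.82 W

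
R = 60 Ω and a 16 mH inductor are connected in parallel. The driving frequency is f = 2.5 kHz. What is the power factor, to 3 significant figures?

ω = 2πf = 15710 rad/s
X_L = ωL = 251 Ω
Parallel: admittances add. Y = 1/R + 1/(jωL)
Y = (0.0167 − j0.00398) S
|Y| = 0.0171 S → |Z| = 1/|Y| = 58.4 Ω, ∠Z = −∠Y = 13.4°
cos φ = cos(13.4°) = 0.973

0.973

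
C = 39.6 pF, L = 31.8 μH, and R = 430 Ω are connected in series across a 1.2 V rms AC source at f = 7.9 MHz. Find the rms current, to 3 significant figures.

ω = 2πf = 4.964e+07 rad/s
X_L = ωL = 1580 Ω
X_C = 1/(ωC) = 509 Ω
Net reactance X = X_L − X_C = 1070 Ω
Z = 430 + j1070 Ω
|Z| = √(430² + 1070²) = 1150 Ω
I = V/|Z| = 1.2/1150 = 1.04 mA

1.04 mA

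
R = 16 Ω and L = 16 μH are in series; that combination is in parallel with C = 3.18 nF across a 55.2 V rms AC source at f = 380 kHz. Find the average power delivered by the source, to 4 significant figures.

28.42 W

ω = 2πf = 2.388e+06 rad/s
X_L = ωL = 38.20 Ω
X_C = 1/(ωC) = 131.7 Ω
Branch 1 (R+jX_L): Z₁ = 16.00 + j38.20 Ω, |Z₁| = 41.42 Ω
Branch 2 (−jX_C): Z₂ = −j131.7 Ω
Parallel: Z = Z₁Z₂/(Z₁+Z₂), |Z| = 57.50 Ω, ∠Z = 57.56°
I = V/|Z| = 960.0 mA
P = VI cos φ = 55.2 × 0.9600 × cos(57.56°) = 28.42 W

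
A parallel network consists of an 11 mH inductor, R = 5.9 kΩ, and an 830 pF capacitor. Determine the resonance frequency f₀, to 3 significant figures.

ω₀ = 1/√(LC) = 1/√(0.011 × 8.3e-10) = 331000 rad/s
f₀ = ω₀/(2π) = 52.7 kHz

52.7 kHz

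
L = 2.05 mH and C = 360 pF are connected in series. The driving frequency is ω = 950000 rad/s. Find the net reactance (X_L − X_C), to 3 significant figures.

X_L = ωL = 1950 Ω
X_C = 1/(ωC) = 2920 Ω
X = 1950 − 2920 = -976 Ω

-976 Ω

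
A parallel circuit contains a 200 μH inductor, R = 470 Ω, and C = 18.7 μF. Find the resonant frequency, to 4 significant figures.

2.602 kHz

ω₀ = 1/√(LC) = 1/√(0.0002 × 1.87e-05) = 16350 rad/s
f₀ = ω₀/(2π) = 2.602 kHz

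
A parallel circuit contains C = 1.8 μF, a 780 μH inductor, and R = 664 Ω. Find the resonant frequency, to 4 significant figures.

4.248 kHz

ω₀ = 1/√(LC) = 1/√(0.00078 × 1.8e-06) = 26690 rad/s
f₀ = ω₀/(2π) = 4.248 kHz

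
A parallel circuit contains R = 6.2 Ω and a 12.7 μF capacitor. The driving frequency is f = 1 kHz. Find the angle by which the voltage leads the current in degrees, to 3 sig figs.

ω = 2πf = 6283 rad/s
X_C = 1/(ωC) = 12.5 Ω
Parallel: admittances add. Y = 1/R + jωC
Y = (0.161 + j0.0798) S
|Y| = 0.180 S → |Z| = 1/|Y| = 5.56 Ω, ∠Z = −∠Y = -26.3°

-26.3°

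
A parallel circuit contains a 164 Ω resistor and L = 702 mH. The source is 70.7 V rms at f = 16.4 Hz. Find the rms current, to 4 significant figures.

1.068 A

ω = 2πf = 103.0 rad/s
X_L = ωL = 72.34 Ω
Parallel: admittances add. Y = 1/R + 1/(jωL)
Y = (0.006098 − j0.01382) S
|Y| = 0.01511 S → |Z| = 1/|Y| = 66.18 Ω, ∠Z = −∠Y = 66.20°
I = V/|Z| = 70.7/66.18 = 1.068 A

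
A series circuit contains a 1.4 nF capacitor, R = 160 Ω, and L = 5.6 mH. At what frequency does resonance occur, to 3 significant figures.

ω₀ = 1/√(LC) = 1/√(0.0056 × 1.4e-09) = 357100 rad/s
f₀ = ω₀/(2π) = 56.8 kHz

56.8 kHz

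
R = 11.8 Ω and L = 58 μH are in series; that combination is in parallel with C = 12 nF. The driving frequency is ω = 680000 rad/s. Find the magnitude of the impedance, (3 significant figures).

X_L = ωL = 39.4 Ω
X_C = 1/(ωC) = 123 Ω
Branch 1 (R+jX_L): Z₁ = 11.8 + j39.4 Ω, |Z₁| = 41.2 Ω
Branch 2 (−jX_C): Z₂ = −j123 Ω
Parallel: Z = Z₁Z₂/(Z₁+Z₂), |Z| = 60.1 Ω, ∠Z = 65.3°

60.1 Ω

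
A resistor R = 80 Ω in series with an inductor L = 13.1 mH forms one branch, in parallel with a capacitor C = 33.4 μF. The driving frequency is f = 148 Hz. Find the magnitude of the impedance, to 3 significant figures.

31.6 Ω

ω = 2πf = 929.9 rad/s
X_L = ωL = 12.2 Ω
X_C = 1/(ωC) = 32.2 Ω
Branch 1 (R+jX_L): Z₁ = 80.0 + j12.2 Ω, |Z₁| = 80.9 Ω
Branch 2 (−jX_C): Z₂ = −j32.2 Ω
Parallel: Z = Z₁Z₂/(Z₁+Z₂), |Z| = 31.6 Ω, ∠Z = -67.3°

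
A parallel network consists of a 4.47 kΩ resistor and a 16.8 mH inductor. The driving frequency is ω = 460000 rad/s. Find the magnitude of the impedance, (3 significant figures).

X_L = ωL = 7730 Ω
Parallel: admittances add. Y = 1/R + 1/(jωL)
Y = (0.000224 − j0.000129) S
|Y| = 0.000258 S → |Z| = 1/|Y| = 3870 Ω, ∠Z = −∠Y = 30.0°

3870 Ω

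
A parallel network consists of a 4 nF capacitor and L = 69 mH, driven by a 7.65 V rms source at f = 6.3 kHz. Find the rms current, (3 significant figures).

ω = 2πf = 39580 rad/s
X_L = ωL = 2730 Ω
X_C = 1/(ωC) = 6320 Ω
Parallel: admittances add. Y = 1/(jωL) + jωC
Y = (0 − j0.000208) S
|Y| = 0.000208 S → |Z| = 1/|Y| = 4810 Ω, ∠Z = −∠Y = 90.0°
I = V/|Z| = 7.65/4810 = 1.59 mA

1.59 mA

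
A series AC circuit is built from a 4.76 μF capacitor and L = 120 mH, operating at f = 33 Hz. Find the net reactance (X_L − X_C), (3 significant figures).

ω = 2πf = 207.3 rad/s
X_L = ωL = 24.9 Ω
X_C = 1/(ωC) = 1010 Ω
X = 24.9 − 1010 = -988 Ω

-988 Ω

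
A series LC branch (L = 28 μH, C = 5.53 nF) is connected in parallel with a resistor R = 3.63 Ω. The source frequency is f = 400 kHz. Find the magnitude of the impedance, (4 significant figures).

ω = 2πf = 2.513e+06 rad/s
X_L = ωL = 70.37 Ω
X_C = 1/(ωC) = 71.95 Ω
Branch 1: Z₁ = R = 3.630 Ω
Branch 2 (series LC): Z₂ = j(X_L − X_C) = −j1.579 Ω
Parallel: Z = Z₁Z₂/(Z₁+Z₂), |Z| = 1.448 Ω, ∠Z = -66.49°

1.448 Ω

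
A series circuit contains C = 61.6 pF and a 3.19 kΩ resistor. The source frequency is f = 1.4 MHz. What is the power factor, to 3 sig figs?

ω = 2πf = 8.796e+06 rad/s
X_C = 1/(ωC) = 1850 Ω
Z = 3190 − j1850 Ω
|Z| = √(3190² + 1850²) = 3690 Ω
∠Z = arctan(-1850/3190) = -30.1°
cos φ = cos(-30.1°) = 0.866

0.866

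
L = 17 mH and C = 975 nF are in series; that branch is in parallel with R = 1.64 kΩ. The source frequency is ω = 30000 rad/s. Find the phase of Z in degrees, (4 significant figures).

73.82°

X_L = ωL = 510.0 Ω
X_C = 1/(ωC) = 34.19 Ω
Branch 1: Z₁ = R = 1640 Ω
Branch 2 (series LC): Z₂ = j(X_L − X_C) = j475.8 Ω
Parallel: Z = Z₁Z₂/(Z₁+Z₂), |Z| = 457.0 Ω, ∠Z = 73.82°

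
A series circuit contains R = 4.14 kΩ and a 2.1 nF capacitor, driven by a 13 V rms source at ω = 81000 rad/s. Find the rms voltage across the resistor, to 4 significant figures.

7.485 V

X_C = 1/(ωC) = 5879 Ω
Z = 4140 − j5879 Ω
|Z| = √(4140² + 5879²) = 7190 Ω
I = V/|Z| = 1.808 mA
V_R = I·|Z_R| = 0.001808 × 4140 = 7.485 V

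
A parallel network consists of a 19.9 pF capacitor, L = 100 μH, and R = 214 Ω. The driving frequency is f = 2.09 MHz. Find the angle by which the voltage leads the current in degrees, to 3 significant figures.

6.11°

ω = 2πf = 1.313e+07 rad/s
X_L = ωL = 1310 Ω
X_C = 1/(ωC) = 3830 Ω
Parallel: admittances add. Y = 1/R + 1/(jωL) + jωC
Y = (0.00467 − j0.000500) S
|Y| = 0.00470 S → |Z| = 1/|Y| = 213 Ω, ∠Z = −∠Y = 6.11°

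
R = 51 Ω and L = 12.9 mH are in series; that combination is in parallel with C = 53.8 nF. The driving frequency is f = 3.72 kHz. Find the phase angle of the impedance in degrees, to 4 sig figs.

ω = 2πf = 23370 rad/s
X_L = ωL = 301.5 Ω
X_C = 1/(ωC) = 795.2 Ω
Branch 1 (R+jX_L): Z₁ = 51.00 + j301.5 Ω, |Z₁| = 305.8 Ω
Branch 2 (−jX_C): Z₂ = −j795.2 Ω
Parallel: Z = Z₁Z₂/(Z₁+Z₂), |Z| = 489.9 Ω, ∠Z = 74.50°

74.50°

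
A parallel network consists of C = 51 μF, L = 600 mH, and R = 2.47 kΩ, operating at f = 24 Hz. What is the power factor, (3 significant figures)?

ω = 2πf = 150.8 rad/s
X_L = ωL = 90.5 Ω
X_C = 1/(ωC) = 130 Ω
Parallel: admittances add. Y = 1/R + 1/(jωL) + jωC
Y = (0.000405 − j0.00336) S
|Y| = 0.00339 S → |Z| = 1/|Y| = 295 Ω, ∠Z = −∠Y = 83.1°
cos φ = cos(83.1°) = 0.120

0.120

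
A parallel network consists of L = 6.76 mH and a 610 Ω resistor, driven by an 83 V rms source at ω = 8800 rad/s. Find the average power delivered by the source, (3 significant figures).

11.3 W

X_L = ωL = 59.5 Ω
Parallel: admittances add. Y = 1/R + 1/(jωL)
Y = (0.00164 − j0.0168) S
|Y| = 0.0169 S → |Z| = 1/|Y| = 59.2 Ω, ∠Z = −∠Y = 84.4°
I = V/|Z| = 1.40 A
P = VI cos φ = 83 × 1.40 × cos(84.4°) = 11.3 W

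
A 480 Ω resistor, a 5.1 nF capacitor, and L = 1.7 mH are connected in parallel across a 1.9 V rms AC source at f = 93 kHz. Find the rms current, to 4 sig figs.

5.452 mA

ω = 2πf = 584300 rad/s
X_L = ωL = 993.4 Ω
X_C = 1/(ωC) = 335.6 Ω
Parallel: admittances add. Y = 1/R + 1/(jωL) + jωC
Y = (0.002083 + j0.001973) S
|Y| = 0.002870 S → |Z| = 1/|Y| = 348.5 Ω, ∠Z = −∠Y = -43.45°
I = V/|Z| = 1.9/348.5 = 5.452 mA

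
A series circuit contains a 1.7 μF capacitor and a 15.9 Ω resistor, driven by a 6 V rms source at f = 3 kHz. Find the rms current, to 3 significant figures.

171 mA

ω = 2πf = 18850 rad/s
X_C = 1/(ωC) = 31.2 Ω
Z = 15.9 − j31.2 Ω
|Z| = √(15.9² + 31.2²) = 35.0 Ω
I = V/|Z| = 6/35.0 = 171 mA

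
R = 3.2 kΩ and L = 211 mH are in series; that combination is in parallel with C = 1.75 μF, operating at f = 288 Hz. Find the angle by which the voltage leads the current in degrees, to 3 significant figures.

-84.4°

ω = 2πf = 1810 rad/s
X_L = ωL = 382 Ω
X_C = 1/(ωC) = 316 Ω
Branch 1 (R+jX_L): Z₁ = 3200 + j382 Ω, |Z₁| = 3220 Ω
Branch 2 (−jX_C): Z₂ = −j316 Ω
Parallel: Z = Z₁Z₂/(Z₁+Z₂), |Z| = 318 Ω, ∠Z = -84.4°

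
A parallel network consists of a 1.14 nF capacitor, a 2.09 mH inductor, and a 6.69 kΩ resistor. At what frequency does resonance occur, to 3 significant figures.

103 kHz

ω₀ = 1/√(LC) = 1/√(0.00209 × 1.14e-09) = 647800 rad/s
f₀ = ω₀/(2π) = 103 kHz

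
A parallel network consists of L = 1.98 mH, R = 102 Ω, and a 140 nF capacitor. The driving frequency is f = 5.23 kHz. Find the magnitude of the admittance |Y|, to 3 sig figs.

14.6 mS

ω = 2πf = 32860 rad/s
X_L = ωL = 65.1 Ω
X_C = 1/(ωC) = 217 Ω
Parallel: admittances add. Y = 1/R + 1/(jωL) + jωC
Y = (0.00980 − j0.0108) S
|Y| = 0.0146 S → |Z| = 1/|Y| = 68.7 Ω, ∠Z = −∠Y = 47.7°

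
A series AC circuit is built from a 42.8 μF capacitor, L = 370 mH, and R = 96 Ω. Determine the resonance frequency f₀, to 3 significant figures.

40.0 Hz

ω₀ = 1/√(LC) = 1/√(0.37 × 4.28e-05) = 251.3 rad/s
f₀ = ω₀/(2π) = 40.0 Hz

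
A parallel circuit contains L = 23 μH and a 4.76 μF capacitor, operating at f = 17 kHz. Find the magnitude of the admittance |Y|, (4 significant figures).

101.4 mS

ω = 2πf = 106800 rad/s
X_L = ωL = 2.457 Ω
X_C = 1/(ωC) = 1.967 Ω
Parallel: admittances add. Y = 1/(jωL) + jωC
Y = (0 + j0.1014) S
|Y| = 0.1014 S → |Z| = 1/|Y| = 9.863 Ω, ∠Z = −∠Y = -90.00°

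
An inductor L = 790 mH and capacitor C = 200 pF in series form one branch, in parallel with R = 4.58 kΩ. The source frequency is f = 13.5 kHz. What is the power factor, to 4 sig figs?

ω = 2πf = 84820 rad/s
X_L = ωL = 67010 Ω
X_C = 1/(ωC) = 58950 Ω
Branch 1: Z₁ = R = 4580 Ω
Branch 2 (series LC): Z₂ = j(X_L − X_C) = j8064 Ω
Parallel: Z = Z₁Z₂/(Z₁+Z₂), |Z| = 3982 Ω, ∠Z = 29.60°
cos φ = cos(29.60°) = 0.8695

0.8695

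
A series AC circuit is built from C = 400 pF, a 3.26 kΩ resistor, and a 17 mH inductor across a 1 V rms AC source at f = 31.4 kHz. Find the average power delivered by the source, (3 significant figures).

ω = 2πf = 197300 rad/s
X_L = ωL = 3350 Ω
X_C = 1/(ωC) = 12700 Ω
Net reactance X = X_L − X_C = -9320 Ω
Z = 3260 − j9320 Ω
|Z| = √(3260² + 9320²) = 9870 Ω
∠Z = arctan(-9320/3260) = -70.7°
I = V/|Z| = 101 μA
P = VI cos φ = 1 × 0.000101 × cos(-70.7°) = 33.5 μW

33.5 μW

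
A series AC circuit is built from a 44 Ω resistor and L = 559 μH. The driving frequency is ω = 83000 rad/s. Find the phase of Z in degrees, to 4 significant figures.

46.52°

X_L = ωL = 46.40 Ω
Z = 44.00 + j46.40 Ω
|Z| = √(44.00² + 46.40²) = 63.94 Ω
∠Z = arctan(46.40/44.00) = 46.52°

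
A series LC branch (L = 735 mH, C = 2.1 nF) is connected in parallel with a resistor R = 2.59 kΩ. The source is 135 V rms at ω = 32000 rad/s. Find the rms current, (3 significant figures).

X_L = ωL = 23500 Ω
X_C = 1/(ωC) = 14900 Ω
Branch 1: Z₁ = R = 2590 Ω
Branch 2 (series LC): Z₂ = j(X_L − X_C) = j8640 Ω
Parallel: Z = Z₁Z₂/(Z₁+Z₂), |Z| = 2480 Ω, ∠Z = 16.7°
I = V/|Z| = 135/2480 = 54.4 mA

54.4 mA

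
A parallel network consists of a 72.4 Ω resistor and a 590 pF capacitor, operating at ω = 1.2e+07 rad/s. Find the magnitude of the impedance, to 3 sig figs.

64.4 Ω

X_C = 1/(ωC) = 141 Ω
Parallel: admittances add. Y = 1/R + jωC
Y = (0.0138 + j0.00708) S
|Y| = 0.0155 S → |Z| = 1/|Y| = 64.4 Ω, ∠Z = −∠Y = -27.1°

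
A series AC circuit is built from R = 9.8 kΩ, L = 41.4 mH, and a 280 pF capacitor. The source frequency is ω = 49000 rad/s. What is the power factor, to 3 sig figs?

0.137

X_L = ωL = 2030 Ω
X_C = 1/(ωC) = 72900 Ω
Net reactance X = X_L − X_C = -70900 Ω
Z = 9800 − j70900 Ω
|Z| = √(9800² + 70900²) = 71500 Ω
∠Z = arctan(-70900/9800) = -82.1°
cos φ = cos(-82.1°) = 0.137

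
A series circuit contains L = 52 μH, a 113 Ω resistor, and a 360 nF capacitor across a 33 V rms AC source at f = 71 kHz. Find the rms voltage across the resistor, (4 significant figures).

ω = 2πf = 446100 rad/s
X_L = ωL = 23.20 Ω
X_C = 1/(ωC) = 6.227 Ω
Net reactance X = X_L − X_C = 16.97 Ω
Z = 113.0 + j16.97 Ω
|Z| = √(113.0² + 16.97²) = 114.3 Ω
I = V/|Z| = 288.8 mA
V_R = I·|Z_R| = 0.2888 × 113.0 = 32.63 V

32.63 V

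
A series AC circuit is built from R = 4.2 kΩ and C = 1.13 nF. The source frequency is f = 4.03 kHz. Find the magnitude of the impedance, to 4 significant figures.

ω = 2πf = 25320 rad/s
X_C = 1/(ωC) = 34950 Ω
Z = 4200 − j34950 Ω
|Z| = √(4200² + 34950²) = 35200 Ω

35200 Ω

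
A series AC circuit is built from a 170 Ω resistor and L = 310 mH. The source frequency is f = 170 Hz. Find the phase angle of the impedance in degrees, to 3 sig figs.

ω = 2πf = 1068 rad/s
X_L = ωL = 331 Ω
Z = 170 + j331 Ω
|Z| = √(170² + 331²) = 372 Ω
∠Z = arctan(331/170) = 62.8°

62.8°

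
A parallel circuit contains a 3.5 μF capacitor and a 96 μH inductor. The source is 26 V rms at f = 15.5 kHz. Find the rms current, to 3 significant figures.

6.08 A

ω = 2πf = 97390 rad/s
X_L = ωL = 9.35 Ω
X_C = 1/(ωC) = 2.93 Ω
Parallel: admittances add. Y = 1/(jωL) + jωC
Y = (0 + j0.234) S
|Y| = 0.234 S → |Z| = 1/|Y| = 4.28 Ω, ∠Z = −∠Y = -90.0°
I = V/|Z| = 26/4.28 = 6.08 A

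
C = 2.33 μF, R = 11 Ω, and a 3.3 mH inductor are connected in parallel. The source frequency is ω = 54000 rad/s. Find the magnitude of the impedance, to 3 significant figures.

X_L = ωL = 178 Ω
X_C = 1/(ωC) = 7.95 Ω
Parallel: admittances add. Y = 1/R + 1/(jωL) + jωC
Y = (0.0909 + j0.120) S
|Y| = 0.151 S → |Z| = 1/|Y| = 6.64 Ω, ∠Z = −∠Y = -52.9°

6.64 Ω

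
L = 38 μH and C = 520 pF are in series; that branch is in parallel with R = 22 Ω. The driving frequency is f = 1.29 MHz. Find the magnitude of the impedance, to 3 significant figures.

ω = 2πf = 8.105e+06 rad/s
X_L = ωL = 308 Ω
X_C = 1/(ωC) = 237 Ω
Branch 1: Z₁ = R = 22.0 Ω
Branch 2 (series LC): Z₂ = j(X_L − X_C) = j70.7 Ω
Parallel: Z = Z₁Z₂/(Z₁+Z₂), |Z| = 21.0 Ω, ∠Z = 17.3°

21.0 Ω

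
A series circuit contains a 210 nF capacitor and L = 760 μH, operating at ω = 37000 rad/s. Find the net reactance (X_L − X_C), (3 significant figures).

-101 Ω

X_L = ωL = 28.1 Ω
X_C = 1/(ωC) = 129 Ω
X = 28.1 − 129 = -101 Ω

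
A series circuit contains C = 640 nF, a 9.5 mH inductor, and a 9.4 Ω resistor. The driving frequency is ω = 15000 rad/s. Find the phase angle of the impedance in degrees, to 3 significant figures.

76.2°

X_L = ωL = 142 Ω
X_C = 1/(ωC) = 104 Ω
Net reactance X = X_L − X_C = 38.3 Ω
Z = 9.40 + j38.3 Ω
|Z| = √(9.40² + 38.3²) = 39.5 Ω
∠Z = arctan(38.3/9.40) = 76.2°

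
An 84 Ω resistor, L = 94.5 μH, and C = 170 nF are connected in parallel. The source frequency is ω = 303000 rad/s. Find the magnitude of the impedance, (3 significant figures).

X_L = ωL = 28.6 Ω
X_C = 1/(ωC) = 19.4 Ω
Parallel: admittances add. Y = 1/R + 1/(jωL) + jωC
Y = (0.0119 + j0.0166) S
|Y| = 0.0204 S → |Z| = 1/|Y| = 49.0 Ω, ∠Z = −∠Y = -54.3°

49.0 Ω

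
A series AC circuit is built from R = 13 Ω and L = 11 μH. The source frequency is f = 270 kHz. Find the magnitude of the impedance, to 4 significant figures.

ω = 2πf = 1.696e+06 rad/s
X_L = ωL = 18.66 Ω
Z = 13.00 + j18.66 Ω
|Z| = √(13.00² + 18.66²) = 22.74 Ω

22.74 Ω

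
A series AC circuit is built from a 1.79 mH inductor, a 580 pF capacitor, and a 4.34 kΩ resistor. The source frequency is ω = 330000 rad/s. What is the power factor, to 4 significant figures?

X_L = ωL = 590.7 Ω
X_C = 1/(ωC) = 5225 Ω
Net reactance X = X_L − X_C = -4634 Ω
Z = 4340 − j4634 Ω
|Z| = √(4340² + 4634²) = 6349 Ω
∠Z = arctan(-4634/4340) = -46.88°
cos φ = cos(-46.88°) = 0.6836

0.6836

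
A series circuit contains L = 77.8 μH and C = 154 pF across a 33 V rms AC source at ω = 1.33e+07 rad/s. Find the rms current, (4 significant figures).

X_L = ωL = 1035 Ω
X_C = 1/(ωC) = 488.2 Ω
Net reactance X = X_L − X_C = 546.5 Ω
Z = j546.5 Ω
|Z| = √(0² + 546.5²) = 546.5 Ω
I = V/|Z| = 33/546.5 = 60.38 mA

60.38 mA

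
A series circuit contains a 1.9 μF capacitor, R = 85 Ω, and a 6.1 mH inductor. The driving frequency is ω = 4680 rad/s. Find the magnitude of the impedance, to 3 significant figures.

119 Ω

X_L = ωL = 28.5 Ω
X_C = 1/(ωC) = 112 Ω
Net reactance X = X_L − X_C = -83.9 Ω
Z = 85.0 − j83.9 Ω
|Z| = √(85.0² + 83.9²) = 119 Ω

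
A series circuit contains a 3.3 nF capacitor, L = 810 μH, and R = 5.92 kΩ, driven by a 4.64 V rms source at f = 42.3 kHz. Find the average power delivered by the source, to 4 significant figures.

3.550 mW

ω = 2πf = 265800 rad/s
X_L = ωL = 215.3 Ω
X_C = 1/(ωC) = 1140 Ω
Net reactance X = X_L − X_C = -924.9 Ω
Z = 5920 − j924.9 Ω
|Z| = √(5920² + 924.9²) = 5992 Ω
∠Z = arctan(-924.9/5920) = -8.880°
I = V/|Z| = 774.4 μA
P = VI cos φ = 4.64 × 0.0007744 × cos(-8.880°) = 3.550 mW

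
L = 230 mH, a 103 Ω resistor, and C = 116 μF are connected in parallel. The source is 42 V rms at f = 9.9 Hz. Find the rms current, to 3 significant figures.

2.66 A

ω = 2πf = 62.20 rad/s
X_L = ωL = 14.3 Ω
X_C = 1/(ωC) = 139 Ω
Parallel: admittances add. Y = 1/R + 1/(jωL) + jωC
Y = (0.00971 − j0.0627) S
|Y| = 0.0634 S → |Z| = 1/|Y| = 15.8 Ω, ∠Z = −∠Y = 81.2°
I = V/|Z| = 42/15.8 = 2.66 A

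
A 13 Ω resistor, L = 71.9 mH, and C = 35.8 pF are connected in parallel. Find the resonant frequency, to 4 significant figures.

99.20 kHz

ω₀ = 1/√(LC) = 1/√(0.0719 × 3.58e-11) = 623300 rad/s
f₀ = ω₀/(2π) = 99.20 kHz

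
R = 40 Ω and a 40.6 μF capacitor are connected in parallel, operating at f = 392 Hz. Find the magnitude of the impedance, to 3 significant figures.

ω = 2πf = 2463 rad/s
X_C = 1/(ωC) = 10.0 Ω
Parallel: admittances add. Y = 1/R + jωC
Y = (0.0250 + j0.100) S
|Y| = 0.103 S → |Z| = 1/|Y| = 9.70 Ω, ∠Z = −∠Y = -76.0°

9.70 Ω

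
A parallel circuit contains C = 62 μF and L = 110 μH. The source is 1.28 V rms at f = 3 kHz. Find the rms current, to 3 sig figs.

ω = 2πf = 18850 rad/s
X_L = ωL = 2.07 Ω
X_C = 1/(ωC) = 0.856 Ω
Parallel: admittances add. Y = 1/(jωL) + jωC
Y = (0 + j0.686) S
|Y| = 0.686 S → |Z| = 1/|Y| = 1.46 Ω, ∠Z = −∠Y = -90.0°
I = V/|Z| = 1.28/1.46 = 879 mA

879 mA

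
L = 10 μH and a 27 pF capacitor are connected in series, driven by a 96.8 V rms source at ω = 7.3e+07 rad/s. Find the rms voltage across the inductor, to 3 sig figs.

X_L = ωL = 730 Ω
X_C = 1/(ωC) = 507 Ω
Net reactance X = X_L − X_C = 223 Ω
Z = j223 Ω
|Z| = √(0² + 223²) = 223 Ω
I = V/|Z| = 435 mA
V_L = I·|Z_L| = 0.435 × 730 = 317 V

317 V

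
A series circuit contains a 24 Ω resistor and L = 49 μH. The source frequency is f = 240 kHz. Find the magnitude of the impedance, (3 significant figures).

ω = 2πf = 1.508e+06 rad/s
X_L = ωL = 73.9 Ω
Z = 24.0 + j73.9 Ω
|Z| = √(24.0² + 73.9²) = 77.7 Ω

77.7 Ω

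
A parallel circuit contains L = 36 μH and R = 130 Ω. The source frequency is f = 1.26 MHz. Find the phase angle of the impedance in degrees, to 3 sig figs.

24.5°

ω = 2πf = 7.917e+06 rad/s
X_L = ωL = 285 Ω
Parallel: admittances add. Y = 1/R + 1/(jωL)
Y = (0.00769 − j0.00351) S
|Y| = 0.00845 S → |Z| = 1/|Y| = 118 Ω, ∠Z = −∠Y = 24.5°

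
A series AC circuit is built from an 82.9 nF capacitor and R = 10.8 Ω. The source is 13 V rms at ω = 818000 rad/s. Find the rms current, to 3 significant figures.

711 mA

X_C = 1/(ωC) = 14.7 Ω
Z = 10.8 − j14.7 Ω
|Z| = √(10.8² + 14.7²) = 18.3 Ω
I = V/|Z| = 13/18.3 = 711 mA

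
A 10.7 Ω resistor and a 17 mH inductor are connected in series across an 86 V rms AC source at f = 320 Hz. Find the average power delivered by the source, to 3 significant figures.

61.7 W

ω = 2πf = 2011 rad/s
X_L = ωL = 34.2 Ω
Z = 10.7 + j34.2 Ω
|Z| = √(10.7² + 34.2²) = 35.8 Ω
∠Z = arctan(34.2/10.7) = 72.6°
I = V/|Z| = 2.40 A
P = VI cos φ = 86 × 2.40 × cos(72.6°) = 61.7 W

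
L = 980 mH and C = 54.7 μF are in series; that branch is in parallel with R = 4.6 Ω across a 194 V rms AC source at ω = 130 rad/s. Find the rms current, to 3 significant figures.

44.7 A

X_L = ωL = 127 Ω
X_C = 1/(ωC) = 141 Ω
Branch 1: Z₁ = R = 4.60 Ω
Branch 2 (series LC): Z₂ = j(X_L − X_C) = −j13.2 Ω
Parallel: Z = Z₁Z₂/(Z₁+Z₂), |Z| = 4.34 Ω, ∠Z = -19.2°
I = V/|Z| = 194/4.34 = 44.7 A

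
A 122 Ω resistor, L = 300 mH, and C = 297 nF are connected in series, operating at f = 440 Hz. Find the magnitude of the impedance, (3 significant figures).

407 Ω

ω = 2πf = 2765 rad/s
X_L = ωL = 829 Ω
X_C = 1/(ωC) = 1220 Ω
Net reactance X = X_L − X_C = -389 Ω
Z = 122 − j389 Ω
|Z| = √(122² + 389²) = 407 Ω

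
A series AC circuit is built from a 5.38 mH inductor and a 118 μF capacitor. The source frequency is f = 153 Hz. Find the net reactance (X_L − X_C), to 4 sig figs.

ω = 2πf = 961.3 rad/s
X_L = ωL = 5.172 Ω
X_C = 1/(ωC) = 8.815 Ω
X = 5.172 − 8.815 = -3.644 Ω

-3.644 Ω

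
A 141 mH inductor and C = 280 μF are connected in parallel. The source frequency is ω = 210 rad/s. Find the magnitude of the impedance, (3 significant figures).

40.0 Ω

X_L = ωL = 29.6 Ω
X_C = 1/(ωC) = 17.0 Ω
Parallel: admittances add. Y = 1/(jωL) + jωC
Y = (0 + j0.0250) S
|Y| = 0.0250 S → |Z| = 1/|Y| = 40.0 Ω, ∠Z = −∠Y = -90.0°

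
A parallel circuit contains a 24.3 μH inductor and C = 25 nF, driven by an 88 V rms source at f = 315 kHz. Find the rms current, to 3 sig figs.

ω = 2πf = 1.979e+06 rad/s
X_L = ωL = 48.1 Ω
X_C = 1/(ωC) = 20.2 Ω
Parallel: admittances add. Y = 1/(jωL) + jωC
Y = (0 + j0.0287) S
|Y| = 0.0287 S → |Z| = 1/|Y| = 34.9 Ω, ∠Z = −∠Y = -90.0°
I = V/|Z| = 88/34.9 = 2.52 A

2.52 A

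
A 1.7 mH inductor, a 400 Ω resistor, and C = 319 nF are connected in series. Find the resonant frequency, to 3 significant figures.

6.83 kHz

ω₀ = 1/√(LC) = 1/√(0.0017 × 3.19e-07) = 42940 rad/s
f₀ = ω₀/(2π) = 6.83 kHz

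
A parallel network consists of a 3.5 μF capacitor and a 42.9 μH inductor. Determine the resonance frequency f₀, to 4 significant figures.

12.99 kHz

ω₀ = 1/√(LC) = 1/√(4.29e-05 × 3.5e-06) = 81610 rad/s
f₀ = ω₀/(2π) = 12.99 kHz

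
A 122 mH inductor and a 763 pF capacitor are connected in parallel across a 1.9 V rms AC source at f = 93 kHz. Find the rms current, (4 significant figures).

820.5 μA

ω = 2πf = 584300 rad/s
X_L = ωL = 71290 Ω
X_C = 1/(ωC) = 2243 Ω
Parallel: admittances add. Y = 1/(jωL) + jωC
Y = (0 + j0.0004318) S
|Y| = 0.0004318 S → |Z| = 1/|Y| = 2316 Ω, ∠Z = −∠Y = -90.00°
I = V/|Z| = 1.9/2316 = 820.5 μA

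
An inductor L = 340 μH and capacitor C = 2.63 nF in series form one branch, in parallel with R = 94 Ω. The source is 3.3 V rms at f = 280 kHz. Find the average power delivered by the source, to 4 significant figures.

115.9 mW

ω = 2πf = 1.759e+06 rad/s
X_L = ωL = 598.2 Ω
X_C = 1/(ωC) = 216.1 Ω
Branch 1: Z₁ = R = 94.00 Ω
Branch 2 (series LC): Z₂ = j(X_L − X_C) = j382.0 Ω
Parallel: Z = Z₁Z₂/(Z₁+Z₂), |Z| = 91.28 Ω, ∠Z = 13.82°
I = V/|Z| = 36.15 mA
P = VI cos φ = 3.3 × 0.03615 × cos(13.82°) = 115.9 mW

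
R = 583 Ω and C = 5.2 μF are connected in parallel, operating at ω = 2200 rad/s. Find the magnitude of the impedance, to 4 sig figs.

86.45 Ω

X_C = 1/(ωC) = 87.41 Ω
Parallel: admittances add. Y = 1/R + jωC
Y = (0.001715 + j0.01144) S
|Y| = 0.01157 S → |Z| = 1/|Y| = 86.45 Ω, ∠Z = −∠Y = -81.47°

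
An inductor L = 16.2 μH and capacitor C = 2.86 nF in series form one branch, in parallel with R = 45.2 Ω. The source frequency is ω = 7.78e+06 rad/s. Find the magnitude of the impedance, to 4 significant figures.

39.48 Ω

X_L = ωL = 126.0 Ω
X_C = 1/(ωC) = 44.94 Ω
Branch 1: Z₁ = R = 45.20 Ω
Branch 2 (series LC): Z₂ = j(X_L − X_C) = j81.09 Ω
Parallel: Z = Z₁Z₂/(Z₁+Z₂), |Z| = 39.48 Ω, ∠Z = 29.13°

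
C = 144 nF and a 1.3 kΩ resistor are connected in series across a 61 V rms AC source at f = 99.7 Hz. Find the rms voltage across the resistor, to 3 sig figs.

ω = 2πf = 626.4 rad/s
X_C = 1/(ωC) = 11100 Ω
Z = 1300 − j11100 Ω
|Z| = √(1300² + 11100²) = 11200 Ω
I = V/|Z| = 5.47 mA
V_R = I·|Z_R| = 0.00547 × 1300 = 7.10 V

7.10 V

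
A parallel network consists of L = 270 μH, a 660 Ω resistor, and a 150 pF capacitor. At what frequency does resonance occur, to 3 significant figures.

791 kHz

ω₀ = 1/√(LC) = 1/√(0.00027 × 1.5e-10) = 4.969e+06 rad/s
f₀ = ω₀/(2π) = 791 kHz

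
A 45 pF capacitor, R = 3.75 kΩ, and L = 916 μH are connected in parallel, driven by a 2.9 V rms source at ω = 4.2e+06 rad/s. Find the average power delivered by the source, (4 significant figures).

2.243 mW

X_L = ωL = 3847 Ω
X_C = 1/(ωC) = 5291 Ω
Parallel: admittances add. Y = 1/R + 1/(jωL) + jωC
Y = (0.0002667 − j7.093e-05) S
|Y| = 0.0002759 S → |Z| = 1/|Y| = 3624 Ω, ∠Z = −∠Y = 14.89°
I = V/|Z| = 800.2 μA
P = VI cos φ = 2.9 × 0.0008002 × cos(14.89°) = 2.243 mW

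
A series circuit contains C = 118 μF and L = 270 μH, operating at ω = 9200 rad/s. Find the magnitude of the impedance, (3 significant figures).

X_L = ωL = 2.48 Ω
X_C = 1/(ωC) = 0.921 Ω
Net reactance X = X_L − X_C = 1.56 Ω
Z = j1.56 Ω
|Z| = √(0² + 1.56²) = 1.56 Ω

1.56 Ω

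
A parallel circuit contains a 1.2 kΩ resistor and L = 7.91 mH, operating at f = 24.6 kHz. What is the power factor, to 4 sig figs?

ω = 2πf = 154600 rad/s
X_L = ωL = 1223 Ω
Parallel: admittances add. Y = 1/R + 1/(jωL)
Y = (0.0008333 − j0.0008179) S
|Y| = 0.001168 S → |Z| = 1/|Y| = 856.4 Ω, ∠Z = −∠Y = 44.47°
cos φ = cos(44.47°) = 0.7137

0.7137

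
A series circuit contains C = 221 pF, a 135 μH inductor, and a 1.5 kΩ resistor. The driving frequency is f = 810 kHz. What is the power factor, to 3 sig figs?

ω = 2πf = 5.089e+06 rad/s
X_L = ωL = 687 Ω
X_C = 1/(ωC) = 889 Ω
Net reactance X = X_L − X_C = -202 Ω
Z = 1500 − j202 Ω
|Z| = √(1500² + 202²) = 1510 Ω
∠Z = arctan(-202/1500) = -7.67°
cos φ = cos(-7.67°) = 0.991

0.991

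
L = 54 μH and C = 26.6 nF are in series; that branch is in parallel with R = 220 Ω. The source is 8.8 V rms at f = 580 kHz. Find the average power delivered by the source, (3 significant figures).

ω = 2πf = 3.644e+06 rad/s
X_L = ωL = 197 Ω
X_C = 1/(ωC) = 10.3 Ω
Branch 1: Z₁ = R = 220 Ω
Branch 2 (series LC): Z₂ = j(X_L − X_C) = j186 Ω
Parallel: Z = Z₁Z₂/(Z₁+Z₂), |Z| = 142 Ω, ∠Z = 49.7°
I = V/|Z| = 61.9 mA
P = VI cos φ = 8.8 × 0.0619 × cos(49.7°) = 352 mW

352 mW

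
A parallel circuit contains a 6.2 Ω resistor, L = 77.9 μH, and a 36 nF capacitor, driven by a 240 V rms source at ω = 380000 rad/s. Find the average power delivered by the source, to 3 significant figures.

X_L = ωL = 29.6 Ω
X_C = 1/(ωC) = 73.1 Ω
Parallel: admittances add. Y = 1/R + 1/(jωL) + jωC
Y = (0.161 − j0.0201) S
|Y| = 0.163 S → |Z| = 1/|Y| = 6.15 Ω, ∠Z = −∠Y = 7.10°
I = V/|Z| = 39.0 A
P = VI cos φ = 240 × 39.0 × cos(7.10°) = 9.29 kW

9.29 kW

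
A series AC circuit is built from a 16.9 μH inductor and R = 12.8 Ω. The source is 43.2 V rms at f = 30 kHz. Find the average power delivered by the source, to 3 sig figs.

137 W

ω = 2πf = 188500 rad/s
X_L = ωL = 3.19 Ω
Z = 12.8 + j3.19 Ω
|Z| = √(12.8² + 3.19²) = 13.2 Ω
∠Z = arctan(3.19/12.8) = 14.0°
I = V/|Z| = 3.28 A
P = VI cos φ = 43.2 × 3.28 × cos(14.0°) = 137 W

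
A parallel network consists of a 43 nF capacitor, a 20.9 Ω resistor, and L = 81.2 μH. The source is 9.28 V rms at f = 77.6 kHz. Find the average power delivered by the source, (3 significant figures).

4.12 W

ω = 2πf = 487600 rad/s
X_L = ωL = 39.6 Ω
X_C = 1/(ωC) = 47.7 Ω
Parallel: admittances add. Y = 1/R + 1/(jωL) + jωC
Y = (0.0478 − j0.00429) S
|Y| = 0.0480 S → |Z| = 1/|Y| = 20.8 Ω, ∠Z = −∠Y = 5.13°
I = V/|Z| = 446 mA
P = VI cos φ = 9.28 × 0.446 × cos(5.13°) = 4.12 W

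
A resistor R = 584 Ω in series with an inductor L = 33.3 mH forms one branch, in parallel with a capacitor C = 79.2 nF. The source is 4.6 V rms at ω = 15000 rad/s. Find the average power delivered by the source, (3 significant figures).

X_L = ωL = 500 Ω
X_C = 1/(ωC) = 842 Ω
Branch 1 (R+jX_L): Z₁ = 584 + j500 Ω, |Z₁| = 768 Ω
Branch 2 (−jX_C): Z₂ = −j842 Ω
Parallel: Z = Z₁Z₂/(Z₁+Z₂), |Z| = 956 Ω, ∠Z = -19.1°
I = V/|Z| = 4.81 mA
P = VI cos φ = 4.6 × 0.00481 × cos(-19.1°) = 20.9 mW

20.9 mW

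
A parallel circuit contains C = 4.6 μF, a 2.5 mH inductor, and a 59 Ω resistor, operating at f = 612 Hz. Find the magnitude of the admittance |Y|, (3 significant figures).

ω = 2πf = 3845 rad/s
X_L = ωL = 9.61 Ω
X_C = 1/(ωC) = 56.5 Ω
Parallel: admittances add. Y = 1/R + 1/(jωL) + jωC
Y = (0.0169 − j0.0863) S
|Y| = 0.0880 S → |Z| = 1/|Y| = 11.4 Ω, ∠Z = −∠Y = 78.9°

88.0 mS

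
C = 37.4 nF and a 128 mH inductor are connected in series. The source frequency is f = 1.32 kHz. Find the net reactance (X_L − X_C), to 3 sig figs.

ω = 2πf = 8294 rad/s
X_L = ωL = 1060 Ω
X_C = 1/(ωC) = 3220 Ω
X = 1060 − 3220 = -2160 Ω

-2160 Ω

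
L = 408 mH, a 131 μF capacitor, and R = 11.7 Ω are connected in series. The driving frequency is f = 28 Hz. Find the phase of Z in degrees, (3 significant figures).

67.6°

ω = 2πf = 175.9 rad/s
X_L = ωL = 71.8 Ω
X_C = 1/(ωC) = 43.4 Ω
Net reactance X = X_L − X_C = 28.4 Ω
Z = 11.7 + j28.4 Ω
|Z| = √(11.7² + 28.4²) = 30.7 Ω
∠Z = arctan(28.4/11.7) = 67.6°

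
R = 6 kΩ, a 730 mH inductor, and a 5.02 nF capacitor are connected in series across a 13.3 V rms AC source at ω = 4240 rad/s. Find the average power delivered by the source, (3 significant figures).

X_L = ωL = 3100 Ω
X_C = 1/(ωC) = 47000 Ω
Net reactance X = X_L − X_C = -43900 Ω
Z = 6000 − j43900 Ω
|Z| = √(6000² + 43900²) = 44300 Ω
∠Z = arctan(-43900/6000) = -82.2°
I = V/|Z| = 300 μA
P = VI cos φ = 13.3 × 0.000300 × cos(-82.2°) = 541 μW

541 μW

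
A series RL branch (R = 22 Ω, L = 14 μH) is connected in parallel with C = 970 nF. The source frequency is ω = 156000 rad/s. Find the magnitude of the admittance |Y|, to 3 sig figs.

154 mS

X_L = ωL = 2.18 Ω
X_C = 1/(ωC) = 6.61 Ω
Branch 1 (R+jX_L): Z₁ = 22.0 + j2.18 Ω, |Z₁| = 22.1 Ω
Branch 2 (−jX_C): Z₂ = −j6.61 Ω
Parallel: Z = Z₁Z₂/(Z₁+Z₂), |Z| = 6.51 Ω, ∠Z = -73.0°
|Y| = 1/|Z| = 154 mS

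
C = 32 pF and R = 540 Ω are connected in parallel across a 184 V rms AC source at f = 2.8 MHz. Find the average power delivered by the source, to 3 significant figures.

62.7 W

ω = 2πf = 1.759e+07 rad/s
X_C = 1/(ωC) = 1780 Ω
Parallel: admittances add. Y = 1/R + jωC
Y = (0.00185 + j0.000563) S
|Y| = 0.00194 S → |Z| = 1/|Y| = 517 Ω, ∠Z = −∠Y = -16.9°
I = V/|Z| = 356 mA
P = VI cos φ = 184 × 0.356 × cos(-16.9°) = 62.7 W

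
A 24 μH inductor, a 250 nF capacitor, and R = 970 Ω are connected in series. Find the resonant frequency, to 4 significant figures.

64.97 kHz

ω₀ = 1/√(LC) = 1/√(2.4e-05 × 2.5e-07) = 408200 rad/s
f₀ = ω₀/(2π) = 64.97 kHz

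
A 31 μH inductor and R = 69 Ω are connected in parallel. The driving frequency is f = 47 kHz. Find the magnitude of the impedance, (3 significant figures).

9.08 Ω

ω = 2πf = 295300 rad/s
X_L = ωL = 9.15 Ω
Parallel: admittances add. Y = 1/R + 1/(jωL)
Y = (0.0145 − j0.109) S
|Y| = 0.110 S → |Z| = 1/|Y| = 9.08 Ω, ∠Z = −∠Y = 82.4°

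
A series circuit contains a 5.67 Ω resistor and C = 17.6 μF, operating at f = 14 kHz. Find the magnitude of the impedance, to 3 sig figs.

5.71 Ω

ω = 2πf = 87960 rad/s
X_C = 1/(ωC) = 0.646 Ω
Z = 5.67 − j0.646 Ω
|Z| = √(5.67² + 0.646²) = 5.71 Ω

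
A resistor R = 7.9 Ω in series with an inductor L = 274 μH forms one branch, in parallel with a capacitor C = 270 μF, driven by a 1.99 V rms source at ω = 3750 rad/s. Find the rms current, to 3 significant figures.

X_L = ωL = 1.03 Ω
X_C = 1/(ωC) = 0.988 Ω
Branch 1 (R+jX_L): Z₁ = 7.90 + j1.03 Ω, |Z₁| = 7.97 Ω
Branch 2 (−jX_C): Z₂ = −j0.988 Ω
Parallel: Z = Z₁Z₂/(Z₁+Z₂), |Z| = 0.996 Ω, ∠Z = -82.9°
I = V/|Z| = 1.99/0.996 = 2.00 A

2.00 A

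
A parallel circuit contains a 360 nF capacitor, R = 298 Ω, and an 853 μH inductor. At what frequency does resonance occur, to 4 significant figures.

9.082 kHz

ω₀ = 1/√(LC) = 1/√(0.000853 × 3.6e-07) = 57070 rad/s
f₀ = ω₀/(2π) = 9.082 kHz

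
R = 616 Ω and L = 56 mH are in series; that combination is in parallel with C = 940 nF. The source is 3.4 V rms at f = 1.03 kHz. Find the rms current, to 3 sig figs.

18.7 mA

ω = 2πf = 6472 rad/s
X_L = ωL = 362 Ω
X_C = 1/(ωC) = 164 Ω
Branch 1 (R+jX_L): Z₁ = 616 + j362 Ω, |Z₁| = 715 Ω
Branch 2 (−jX_C): Z₂ = −j164 Ω
Parallel: Z = Z₁Z₂/(Z₁+Z₂), |Z| = 182 Ω, ∠Z = -77.4°
I = V/|Z| = 3.4/182 = 18.7 mA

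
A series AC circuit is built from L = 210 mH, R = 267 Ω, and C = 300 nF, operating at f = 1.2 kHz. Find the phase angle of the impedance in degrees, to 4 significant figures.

ω = 2πf = 7540 rad/s
X_L = ωL = 1583 Ω
X_C = 1/(ωC) = 442.1 Ω
Net reactance X = X_L − X_C = 1141 Ω
Z = 267.0 + j1141 Ω
|Z| = √(267.0² + 1141²) = 1172 Ω
∠Z = arctan(1141/267.0) = 76.83°

76.83°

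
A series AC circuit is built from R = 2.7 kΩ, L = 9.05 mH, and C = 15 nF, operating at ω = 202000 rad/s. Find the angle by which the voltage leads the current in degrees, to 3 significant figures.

29.0°

X_L = ωL = 1830 Ω
X_C = 1/(ωC) = 330 Ω
Net reactance X = X_L − X_C = 1500 Ω
Z = 2700 + j1500 Ω
|Z| = √(2700² + 1500²) = 3090 Ω
∠Z = arctan(1500/2700) = 29.0°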